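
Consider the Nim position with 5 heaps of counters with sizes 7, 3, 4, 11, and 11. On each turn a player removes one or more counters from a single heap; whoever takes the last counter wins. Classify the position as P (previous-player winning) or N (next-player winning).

Nim-sum: 7 ^ 3 ^ 4 ^ 11 ^ 11 = 0.
The nim-sum is 0, so this is a P-position: the player to move is in a losing position under optimal play.

P-position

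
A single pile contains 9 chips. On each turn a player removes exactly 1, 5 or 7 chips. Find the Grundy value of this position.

1

Build the Grundy sequence with g(k) = mex{g(k−s) : s ∈ {1, 5, 7}, s ≤ k}:
k:     0  1  2  3  4  5  6  7  8  9
g(k):  0  1  0  1  0  1  0  1  0  1
So g(9) = 1.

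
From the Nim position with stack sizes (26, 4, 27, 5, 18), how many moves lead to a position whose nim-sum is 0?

Compute the nim-sum pairwise:
26 ^ 4 = 30
30 ^ 27 = 5
5 ^ 5 = 0
0 ^ 18 = 18
The overall nim-sum is X = 18. A stack of size p has a winning move iff p XOR X < p (reduce it to p XOR X).
  26: 26 XOR 18 = 8 < 26 — winning move (to 8).
  4: 4 XOR 18 = 22 ≥ 4 — no move.
  27: 27 XOR 18 = 9 < 27 — winning move (to 9).
  5: 5 XOR 18 = 23 ≥ 5 — no move.
  18: 18 XOR 18 = 0 < 18 — winning move (to 0).
That gives 3 winning moves.

3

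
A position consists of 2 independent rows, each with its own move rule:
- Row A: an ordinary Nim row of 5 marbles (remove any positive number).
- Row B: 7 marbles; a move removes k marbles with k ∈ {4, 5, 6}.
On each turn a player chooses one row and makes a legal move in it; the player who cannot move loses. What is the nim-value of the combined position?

Row A is a plain Nim row of size 5, so its Grundy value is 5.
Grundy values for row B (subtraction set {4, 5, 6}):
k:     0  1  2  3  4  5  6  7
g(k):  0  0  0  0  1  1  1  1
So g(7) = 1.
The value of a disjunctive sum is the nim-sum of the parts.
Combined value = 5 ⊕ 1 = 4.

4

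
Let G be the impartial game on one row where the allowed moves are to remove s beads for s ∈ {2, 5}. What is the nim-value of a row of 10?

1

Build the Grundy sequence with g(k) = mex{g(k−s) : s ∈ {2, 5}, s ≤ k}:
g(0) = mex{} = 0
g(1) = mex{} = 0
g(2) = mex{0} = 1
g(3) = mex{0} = 1
g(4) = mex{1} = 0
g(5) = mex{0,1} = 2
g(6) = mex{0} = 1
g(7) = mex{1,2} = 0
g(8) = mex{1} = 0
g(9) = mex{0} = 1
g(10) = mex{0,2} = 1
So g(10) = 1.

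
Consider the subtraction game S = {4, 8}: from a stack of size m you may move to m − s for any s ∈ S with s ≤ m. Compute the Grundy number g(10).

2

Compute g(0), g(1), … for moves {4, 8}:
g(0) = mex{} = 0
g(1) = mex{} = 0
g(2) = mex{} = 0
g(3) = mex{} = 0
g(4) = mex{0} = 1
g(5) = mex{0} = 1
g(6) = mex{0} = 1
g(7) = mex{0} = 1
g(8) = mex{0,1} = 2
g(9) = mex{0,1} = 2
g(10) = mex{0,1} = 2
So g(10) = 2.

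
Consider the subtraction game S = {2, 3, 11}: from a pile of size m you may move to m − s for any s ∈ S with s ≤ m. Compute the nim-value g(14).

0

Grundy values for subtraction set {2, 3, 11}:
g(0) = mex{} = 0
g(1) = mex{} = 0
g(2) = mex{0} = 1
g(3) = mex{0} = 1
g(4) = mex{0,1} = 2
g(5) = mex{1} = 0
g(6) = mex{1,2} = 0
g(7) = mex{0,2} = 1
g(8) = mex{0} = 1
g(9) = mex{0,1} = 2
g(10) = mex{1} = 0
g(11) = mex{0,1,2} = 3
g(12) = mex{0,2} = 1
g(13) = mex{0,1,3} = 2
g(14) = mex{1,3} = 0
So g(14) = 0.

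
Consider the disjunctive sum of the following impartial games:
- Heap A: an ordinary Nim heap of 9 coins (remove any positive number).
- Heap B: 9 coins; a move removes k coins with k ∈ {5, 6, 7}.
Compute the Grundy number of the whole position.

Heap A is a plain Nim heap of size 9, so its Grundy value is 9.
Grundy values for heap B (subtraction set {5, 6, 7}):
k:     0  1  2  3  4  5  6  7  8  9
g(k):  0  0  0  0  0  1  1  1  1  1
So g(9) = 1.
By the Sprague-Grundy theorem, the Grundy value of a sum of independent games is the XOR of the component values.
Combined value = 9 ⊕ 1 = 8.

8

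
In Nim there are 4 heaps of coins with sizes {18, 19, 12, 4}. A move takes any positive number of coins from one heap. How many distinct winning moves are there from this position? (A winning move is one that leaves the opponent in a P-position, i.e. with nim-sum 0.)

1

Nim-sum: 18 ^ 19 ^ 12 ^ 4 = 9.
The overall nim-sum is X = 9. A heap of size p has a winning move iff p XOR X < p (reduce it to p XOR X).
  18: 18 XOR 9 = 27 ≥ 18 — no move.
  19: 19 XOR 9 = 26 ≥ 19 — no move.
  12: 12 XOR 9 = 5 < 12 — winning move (to 5).
  4: 4 XOR 9 = 13 ≥ 4 — no move.
That gives 1 winning move.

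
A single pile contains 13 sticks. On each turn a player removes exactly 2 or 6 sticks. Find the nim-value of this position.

0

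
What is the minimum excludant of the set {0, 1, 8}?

2

The values 0, 1 are all present; 2 is the first non-negative integer missing from the set.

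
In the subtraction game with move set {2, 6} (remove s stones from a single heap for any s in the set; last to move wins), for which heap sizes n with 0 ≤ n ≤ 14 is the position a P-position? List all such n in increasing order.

0, 1, 4, 5, 8, 9, 12, 13

Compute g(0), g(1), … for moves {2, 6}:
g(0) = mex{} = 0
g(1) = mex{} = 0
g(2) = mex{0} = 1
g(3) = mex{0} = 1
g(4) = mex{1} = 0
g(5) = mex{1} = 0
g(6) = mex{0} = 1
g(7) = mex{0} = 1
g(8) = mex{1} = 0
g(9) = mex{1} = 0
g(10) = mex{0} = 1
g(11) = mex{0} = 1
g(12) = mex{1} = 0
g(13) = mex{1} = 0
g(14) = mex{0} = 1
The P-positions (g = 0) in 0..14 are 0, 1, 4, 5, 8, 9, 12, 13.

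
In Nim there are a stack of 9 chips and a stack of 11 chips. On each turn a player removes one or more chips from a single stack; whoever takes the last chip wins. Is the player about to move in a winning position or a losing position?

Winning position

In binary:
  1001  (9)
  1011  (11)
  ----
  0010  (2)
The nim-sum is 2 ≠ 0, so this is an N-position: the player to move can win.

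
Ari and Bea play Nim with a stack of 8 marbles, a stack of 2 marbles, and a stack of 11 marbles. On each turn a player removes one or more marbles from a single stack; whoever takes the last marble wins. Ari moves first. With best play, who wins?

Ari wins

Compute the nim-sum pairwise:
8 ⊕ 2 = 10
10 ⊕ 11 = 1
The nim-sum is 1 ≠ 0, so this is an N-position: the player to move can win; Ari has a winning move.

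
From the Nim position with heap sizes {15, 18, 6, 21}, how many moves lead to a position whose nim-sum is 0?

1

Nim-sum: 15 ^ 18 ^ 6 ^ 21 = 14.
The overall nim-sum is X = 14. A heap of size p has a winning move iff p XOR X < p (reduce it to p XOR X).
  15: 15 XOR 14 = 1 < 15 — winning move (to 1).
  18: 18 XOR 14 = 28 ≥ 18 — no move.
  6: 6 XOR 14 = 8 ≥ 6 — no move.
  21: 21 XOR 14 = 27 ≥ 21 — no move.
That gives 1 winning move.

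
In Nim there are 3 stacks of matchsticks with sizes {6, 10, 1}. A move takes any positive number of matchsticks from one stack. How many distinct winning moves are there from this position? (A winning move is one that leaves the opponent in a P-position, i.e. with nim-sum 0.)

Nim-sum: 6 XOR 10 XOR 1 = 13.
The overall nim-sum is X = 13. A stack of size p has a winning move iff p XOR X < p (reduce it to p XOR X).
  6: 6 XOR 13 = 11 ≥ 6 — no move.
  10: 10 XOR 13 = 7 < 10 — winning move (to 7).
  1: 1 XOR 13 = 12 ≥ 1 — no move.
That gives 1 winning move.

1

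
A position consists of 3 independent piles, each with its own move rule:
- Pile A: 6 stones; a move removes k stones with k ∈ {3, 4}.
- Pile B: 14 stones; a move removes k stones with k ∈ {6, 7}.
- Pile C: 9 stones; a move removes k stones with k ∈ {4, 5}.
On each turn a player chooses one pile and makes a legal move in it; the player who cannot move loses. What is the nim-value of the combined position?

2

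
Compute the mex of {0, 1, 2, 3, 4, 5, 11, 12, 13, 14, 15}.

6

The values 0, 1, 2, 3, 4, 5 are all present; 6 is the first non-negative integer missing from the set.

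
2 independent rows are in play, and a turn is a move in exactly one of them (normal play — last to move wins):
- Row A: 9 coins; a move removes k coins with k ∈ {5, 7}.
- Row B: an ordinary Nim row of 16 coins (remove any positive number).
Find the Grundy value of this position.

17

For row A, compute g(0), g(1), … with moves {5, 7}:
k:     0  1  2  3  4  5  6  7  8  9
g(k):  0  0  0  0  0  1  1  1  1  1
So g(9) = 1.
Row B is a plain Nim row of size 16, so its Grundy value is 16.
The value of a disjunctive sum is the nim-sum of the parts.
Combined value = 1 ⊕ 16 = 17.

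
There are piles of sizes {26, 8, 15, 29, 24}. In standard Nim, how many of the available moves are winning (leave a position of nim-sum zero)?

3

Compute the nim-sum pairwise:
26 ^ 8 = 18
18 ^ 15 = 29
29 ^ 29 = 0
0 ^ 24 = 24
The overall nim-sum is X = 24. A pile of size p has a winning move iff p XOR X < p (reduce it to p XOR X).
  26: 26 XOR 24 = 2 < 26 — winning move (to 2).
  8: 8 XOR 24 = 16 ≥ 8 — no move.
  15: 15 XOR 24 = 23 ≥ 15 — no move.
  29: 29 XOR 24 = 5 < 29 — winning move (to 5).
  24: 24 XOR 24 = 0 < 24 — winning move (to 0).
That gives 3 winning moves.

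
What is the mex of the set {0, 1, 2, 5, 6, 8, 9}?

The values 0, 1, 2 are all present; 3 is the first non-negative integer missing from the set.

3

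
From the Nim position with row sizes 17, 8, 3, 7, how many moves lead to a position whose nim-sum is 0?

Nim-sum: 17 ⊕ 8 ⊕ 3 ⊕ 7 = 29.
The overall nim-sum is X = 29. A row of size p has a winning move iff p XOR X < p (reduce it to p XOR X).
  17: 17 XOR 29 = 12 < 17 — winning move (to 12).
  8: 8 XOR 29 = 21 ≥ 8 — no move.
  3: 3 XOR 29 = 30 ≥ 3 — no move.
  7: 7 XOR 29 = 26 ≥ 7 — no move.
That gives 1 winning move.

1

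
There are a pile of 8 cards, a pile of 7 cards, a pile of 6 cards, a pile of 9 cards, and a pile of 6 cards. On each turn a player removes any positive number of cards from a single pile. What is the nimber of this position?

Nim-sum: 8 XOR 7 XOR 6 XOR 9 XOR 6 = 6.

6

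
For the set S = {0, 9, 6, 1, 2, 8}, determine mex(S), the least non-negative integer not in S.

The values 0, 1, 2 are all present; 3 is the first non-negative integer missing from the set.

3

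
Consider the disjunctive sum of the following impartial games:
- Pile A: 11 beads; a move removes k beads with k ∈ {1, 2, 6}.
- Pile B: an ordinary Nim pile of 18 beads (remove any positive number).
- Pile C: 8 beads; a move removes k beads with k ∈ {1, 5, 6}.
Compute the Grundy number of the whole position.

17

Build the Grundy sequence for pile A with g(k) = mex{g(k−s) : s ∈ {1, 2, 6}, s ≤ k}:
g(0) = mex{} = 0
g(1) = mex{0} = 1
g(2) = mex{0,1} = 2
g(3) = mex{1,2} = 0
g(4) = mex{0,2} = 1
g(5) = mex{0,1} = 2
g(6) = mex{0,1,2} = 3
g(7) = mex{1,2,3} = 0
g(8) = mex{0,2,3} = 1
g(9) = mex{0,1} = 2
g(10) = mex{1,2} = 0
g(11) = mex{0,2} = 1
So g(11) = 1.
Pile B is a plain Nim pile of size 18, so its Grundy value is 18.
Build the Grundy sequence for pile C with g(k) = mex{g(k−s) : s ∈ {1, 5, 6}, s ≤ k}:
k:     0  1  2  3  4  5  6  7  8
g(k):  0  1  0  1  0  1  2  3  2
So g(8) = 2.
By the Sprague-Grundy theorem, the Grundy value of a sum of independent games is the XOR of the component values.
Combined value = 1 ⊕ 18 ⊕ 2 = 17.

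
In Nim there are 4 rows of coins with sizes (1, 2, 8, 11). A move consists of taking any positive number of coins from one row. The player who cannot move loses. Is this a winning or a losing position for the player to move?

Losing position

Compute the nim-sum pairwise:
1 ⊕ 2 = 3
3 ⊕ 8 = 11
11 ⊕ 11 = 0
The nim-sum is 0, so this is a P-position: the player to move is in a losing position under optimal play.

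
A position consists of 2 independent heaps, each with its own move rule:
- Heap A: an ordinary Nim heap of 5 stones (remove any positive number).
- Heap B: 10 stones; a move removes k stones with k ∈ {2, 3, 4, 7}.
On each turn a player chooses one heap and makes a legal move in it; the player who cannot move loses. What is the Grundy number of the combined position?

Heap A is a plain Nim heap of size 5, so its Grundy value is 5.
Build the Grundy sequence for heap B with g(k) = mex{g(k−s) : s ∈ {2, 3, 4, 7}, s ≤ k}:
k:     0  1  2  3  4  5  6  7  8  9 10
g(k):  0  0  1  1  2  2  0  3  1  4  2
So g(10) = 2.
By the Sprague-Grundy theorem, the Grundy value of a sum of independent games is the XOR of the component values.
Combined value = 5 XOR 2 = 7.

7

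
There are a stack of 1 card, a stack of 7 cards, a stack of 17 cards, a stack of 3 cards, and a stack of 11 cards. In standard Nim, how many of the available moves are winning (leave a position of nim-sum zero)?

In binary:
  00001  (1)
  00111  (7)
  10001  (17)
  00011  (3)
  01011  (11)
  -----
  11111  (31)
The overall nim-sum is X = 31. A stack of size p has a winning move iff p XOR X < p (reduce it to p XOR X).
  1: 1 XOR 31 = 30 ≥ 1 — no move.
  7: 7 XOR 31 = 24 ≥ 7 — no move.
  17: 17 XOR 31 = 14 < 17 — winning move (to 14).
  3: 3 XOR 31 = 28 ≥ 3 — no move.
  11: 11 XOR 31 = 20 ≥ 11 — no move.
That gives 1 winning move.

1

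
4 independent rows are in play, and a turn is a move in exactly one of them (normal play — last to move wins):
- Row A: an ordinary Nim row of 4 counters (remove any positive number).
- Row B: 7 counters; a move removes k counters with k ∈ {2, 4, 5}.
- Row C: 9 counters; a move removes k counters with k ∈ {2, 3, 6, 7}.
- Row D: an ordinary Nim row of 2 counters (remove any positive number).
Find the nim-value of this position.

6

Row A is a plain Nim row of size 4, so its Grundy value is 4.
Build the Grundy sequence for row B with g(k) = mex{g(k−s) : s ∈ {2, 4, 5}, s ≤ k}:
k:     0  1  2  3  4  5  6  7
g(k):  0  0  1  1  2  2  3  0
So g(7) = 0.
Build the Grundy sequence for row C with g(k) = mex{g(k−s) : s ∈ {2, 3, 6, 7}, s ≤ k}:
g(0) = mex{} = 0
g(1) = mex{} = 0
g(2) = mex{0} = 1
g(3) = mex{0} = 1
g(4) = mex{0,1} = 2
g(5) = mex{1} = 0
g(6) = mex{0,1,2} = 3
g(7) = mex{0,2} = 1
g(8) = mex{0,1,3} = 2
g(9) = mex{1,3} = 0
So g(9) = 0.
Row D is a plain Nim row of size 2, so its Grundy value is 2.
The value of a disjunctive sum is the nim-sum of the parts.
Combined value = 4 XOR 0 XOR 0 XOR 2 = 6.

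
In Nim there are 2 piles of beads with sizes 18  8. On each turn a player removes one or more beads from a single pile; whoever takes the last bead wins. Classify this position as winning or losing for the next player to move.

Bitwise XOR of the heap sizes:
  10010  (18)
  01000  (8)
  -----
  11010  (26)
The nim-sum is 26 ≠ 0, so this is an N-position: the player to move can win.

Winning position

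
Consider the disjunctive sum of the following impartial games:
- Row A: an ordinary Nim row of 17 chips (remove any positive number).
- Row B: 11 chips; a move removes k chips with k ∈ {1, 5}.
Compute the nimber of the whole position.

Row A is a plain Nim row of size 17, so its Grundy value is 17.
Grundy values for row B (subtraction set {1, 5}):
k:     0  1  2  3  4  5  6  7  8  9 10 11
g(k):  0  1  0  1  0  1  0  1  0  1  0  1
So g(11) = 1.
By the Sprague-Grundy theorem, the Grundy value of a sum of independent games is the XOR of the component values.
Combined value = 17 ⊕ 1 = 16.

16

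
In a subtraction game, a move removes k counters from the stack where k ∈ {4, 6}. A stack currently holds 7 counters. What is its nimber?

Build the Grundy sequence with g(k) = mex{g(k−s) : s ∈ {4, 6}, s ≤ k}:
k:     0  1  2  3  4  5  6  7
g(k):  0  0  0  0  1  1  1  1
So g(7) = 1.

1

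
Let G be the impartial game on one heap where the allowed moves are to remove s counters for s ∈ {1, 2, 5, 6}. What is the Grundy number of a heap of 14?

0

Compute g(0), g(1), … for moves {1, 2, 5, 6}:
k:     0  1  2  3  4  5  6  7  8  9 10 11 12 13 14
g(k):  0  1  2  0  1  2  3  0  1  2  0  1  2  3  0
So g(14) = 0.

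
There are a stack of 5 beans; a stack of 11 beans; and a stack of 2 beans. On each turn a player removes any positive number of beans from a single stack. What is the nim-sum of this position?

12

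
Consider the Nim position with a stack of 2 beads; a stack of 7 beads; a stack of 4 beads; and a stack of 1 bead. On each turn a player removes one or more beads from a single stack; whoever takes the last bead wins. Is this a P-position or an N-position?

Write each in binary and XOR column by column:
  010  (2)
  111  (7)
  100  (4)
  001  (1)
  ---
  000  (0)
The nim-sum is 0, so this is a P-position: the player to move is in a losing position under optimal play.

P-position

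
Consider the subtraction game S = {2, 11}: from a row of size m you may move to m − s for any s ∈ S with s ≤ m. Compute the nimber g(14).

0

Compute g(0), g(1), … for moves {2, 11}:
g(0) = mex{} = 0
g(1) = mex{} = 0
g(2) = mex{0} = 1
g(3) = mex{0} = 1
g(4) = mex{1} = 0
g(5) = mex{1} = 0
g(6) = mex{0} = 1
g(7) = mex{0} = 1
g(8) = mex{1} = 0
g(9) = mex{1} = 0
g(10) = mex{0} = 1
g(11) = mex{0} = 1
g(12) = mex{0,1} = 2
g(13) = mex{1} = 0
g(14) = mex{1,2} = 0
So g(14) = 0.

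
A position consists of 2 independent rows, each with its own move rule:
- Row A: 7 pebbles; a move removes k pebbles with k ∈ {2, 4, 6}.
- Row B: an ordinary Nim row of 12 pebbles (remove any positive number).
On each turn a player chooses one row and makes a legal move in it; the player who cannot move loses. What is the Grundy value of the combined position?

For row A, compute g(0), g(1), … with moves {2, 4, 6}:
g(0) = mex{} = 0
g(1) = mex{} = 0
g(2) = mex{0} = 1
g(3) = mex{0} = 1
g(4) = mex{0,1} = 2
g(5) = mex{0,1} = 2
g(6) = mex{0,1,2} = 3
g(7) = mex{0,1,2} = 3
So g(7) = 3.
Row B is a plain Nim row of size 12, so its Grundy value is 12.
The value of a disjunctive sum is the nim-sum of the parts.
Combined value = 3 ⊕ 12 = 15.

15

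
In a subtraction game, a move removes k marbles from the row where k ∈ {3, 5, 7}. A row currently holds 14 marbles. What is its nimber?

Build the Grundy sequence with g(k) = mex{g(k−s) : s ∈ {3, 5, 7}, s ≤ k}:
g(0) = mex{} = 0
g(1) = mex{} = 0
g(2) = mex{} = 0
g(3) = mex{0} = 1
g(4) = mex{0} = 1
g(5) = mex{0} = 1
g(6) = mex{0,1} = 2
g(7) = mex{0,1} = 2
g(8) = mex{0,1} = 2
g(9) = mex{0,1,2} = 3
g(10) = mex{1,2} = 0
g(11) = mex{1,2} = 0
g(12) = mex{1,2,3} = 0
g(13) = mex{0,2} = 1
g(14) = mex{0,2,3} = 1
So g(14) = 1.

1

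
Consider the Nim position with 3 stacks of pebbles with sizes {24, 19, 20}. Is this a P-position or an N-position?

Nim-sum: 24 XOR 19 XOR 20 = 31.
The nim-sum is 31 ≠ 0, so this is an N-position: the player to move can win.

N-position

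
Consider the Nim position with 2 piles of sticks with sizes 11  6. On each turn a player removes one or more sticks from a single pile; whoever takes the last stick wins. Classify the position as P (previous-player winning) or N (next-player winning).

N-position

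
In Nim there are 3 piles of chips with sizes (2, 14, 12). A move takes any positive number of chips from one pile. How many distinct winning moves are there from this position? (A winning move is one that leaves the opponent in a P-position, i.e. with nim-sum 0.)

0

Compute the nim-sum pairwise:
2 XOR 14 = 12
12 XOR 12 = 0
The nim-sum is already 0, so every move leaves a nonzero nim-sum — there are no winning moves.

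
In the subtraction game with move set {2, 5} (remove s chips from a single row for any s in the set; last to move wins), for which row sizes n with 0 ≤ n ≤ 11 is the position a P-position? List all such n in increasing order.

0, 1, 4, 7, 8, 11

Grundy values for subtraction set {2, 5}:
k:     0  1  2  3  4  5  6  7  8  9 10 11
g(k):  0  0  1  1  0  2  1  0  0  1  1  0
The P-positions (g = 0) in 0..11 are 0, 1, 4, 7, 8, 11.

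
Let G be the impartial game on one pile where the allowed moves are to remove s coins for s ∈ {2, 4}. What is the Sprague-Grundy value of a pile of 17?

2

Build the Grundy sequence with g(k) = mex{g(k−s) : s ∈ {2, 4}, s ≤ k}:
k:     0  1  2  3  4  5  6  7  8  9 10 11 12 13 14 15 16 17
g(k):  0  0  1  1  2  2  0  0  1  1  2  2  0  0  1  1  2  2
So g(17) = 2.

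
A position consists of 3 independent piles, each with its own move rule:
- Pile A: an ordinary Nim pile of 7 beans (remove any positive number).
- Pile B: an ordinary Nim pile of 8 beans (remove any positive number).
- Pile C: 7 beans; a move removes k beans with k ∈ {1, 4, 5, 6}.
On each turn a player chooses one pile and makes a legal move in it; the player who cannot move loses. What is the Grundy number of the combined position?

12

Pile A is a plain Nim pile of size 7, so its Grundy value is 7.
Pile B is a plain Nim pile of size 8, so its Grundy value is 8.
For pile C, compute g(0), g(1), … with moves {1, 4, 5, 6}:
k:     0  1  2  3  4  5  6  7
g(k):  0  1  0  1  2  3  2  3
So g(7) = 3.
The value of a disjunctive sum is the nim-sum of the parts.
Combined value = 7 XOR 8 XOR 3 = 12.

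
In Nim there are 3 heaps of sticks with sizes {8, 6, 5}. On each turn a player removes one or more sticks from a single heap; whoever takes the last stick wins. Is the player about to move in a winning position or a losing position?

Winning position

Nim-sum: 8 ^ 6 ^ 5 = 11.
The nim-sum is 11 ≠ 0, so this is an N-position: the player to move can win.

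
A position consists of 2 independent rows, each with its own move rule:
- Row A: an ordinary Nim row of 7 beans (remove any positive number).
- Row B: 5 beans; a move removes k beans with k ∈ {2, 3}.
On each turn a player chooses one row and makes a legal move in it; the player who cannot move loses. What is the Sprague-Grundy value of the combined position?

Row A is a plain Nim row of size 7, so its Grundy value is 7.
Build the Grundy sequence for row B with g(k) = mex{g(k−s) : s ∈ {2, 3}, s ≤ k}:
g(0) = mex{} = 0
g(1) = mex{} = 0
g(2) = mex{0} = 1
g(3) = mex{0} = 1
g(4) = mex{0,1} = 2
g(5) = mex{1} = 0
So g(5) = 0.
By the Sprague-Grundy theorem, the Grundy value of a sum of independent games is the XOR of the component values.
Combined value = 7 XOR 0 = 7.

7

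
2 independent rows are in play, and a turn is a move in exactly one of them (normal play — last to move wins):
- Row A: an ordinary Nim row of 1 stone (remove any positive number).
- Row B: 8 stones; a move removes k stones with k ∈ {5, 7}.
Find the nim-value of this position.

Row A is a plain Nim row of size 1, so its Grundy value is 1.
Grundy values for row B (subtraction set {5, 7}):
g(0) = mex{} = 0
g(1) = mex{} = 0
g(2) = mex{} = 0
g(3) = mex{} = 0
g(4) = mex{} = 0
g(5) = mex{0} = 1
g(6) = mex{0} = 1
g(7) = mex{0} = 1
g(8) = mex{0} = 1
So g(8) = 1.
The value of a disjunctive sum is the nim-sum of the parts.
Combined value = 1 XOR 1 = 0.

0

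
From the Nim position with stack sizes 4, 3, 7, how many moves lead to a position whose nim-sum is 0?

Nim-sum: 4 ⊕ 3 ⊕ 7 = 0.
The nim-sum is already 0, so every move leaves a nonzero nim-sum — there are no winning moves.

0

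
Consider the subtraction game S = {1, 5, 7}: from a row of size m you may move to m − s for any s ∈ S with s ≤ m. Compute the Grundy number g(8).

Build the Grundy sequence with g(k) = mex{g(k−s) : s ∈ {1, 5, 7}, s ≤ k}:
g(0) = mex{} = 0
g(1) = mex{0} = 1
g(2) = mex{1} = 0
g(3) = mex{0} = 1
g(4) = mex{1} = 0
g(5) = mex{0} = 1
g(6) = mex{1} = 0
g(7) = mex{0} = 1
g(8) = mex{1} = 0
So g(8) = 0.

0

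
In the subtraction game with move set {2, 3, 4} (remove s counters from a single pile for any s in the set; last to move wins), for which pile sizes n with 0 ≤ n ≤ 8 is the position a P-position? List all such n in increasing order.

0, 1, 6, 7

Build the Grundy sequence with g(k) = mex{g(k−s) : s ∈ {2, 3, 4}, s ≤ k}:
k:     0  1  2  3  4  5  6  7  8
g(k):  0  0  1  1  2  2  0  0  1
The P-positions (g = 0) in 0..8 are 0, 1, 6, 7.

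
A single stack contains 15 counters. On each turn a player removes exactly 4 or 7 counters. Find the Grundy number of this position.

Grundy values for subtraction set {4, 7}:
k:     0  1  2  3  4  5  6  7  8  9 10 11 12 13 14 15
g(k):  0  0  0  0  1  1  1  1  2  2  2  0  0  0  0  1
So g(15) = 1.

1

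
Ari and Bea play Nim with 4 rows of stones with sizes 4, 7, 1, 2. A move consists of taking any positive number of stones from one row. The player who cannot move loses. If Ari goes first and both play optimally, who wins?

Compute the nim-sum pairwise:
4 XOR 7 = 3
3 XOR 1 = 2
2 XOR 2 = 0
The nim-sum is 0, so this is a P-position: the player to move is in a losing position under optimal play; Ari is about to move from it and so loses — Bea wins.

Bea wins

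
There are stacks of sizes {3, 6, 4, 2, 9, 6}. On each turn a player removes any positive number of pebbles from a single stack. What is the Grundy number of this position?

12

Compute the nim-sum pairwise:
3 XOR 6 = 5
5 XOR 4 = 1
1 XOR 2 = 3
3 XOR 9 = 10
10 XOR 6 = 12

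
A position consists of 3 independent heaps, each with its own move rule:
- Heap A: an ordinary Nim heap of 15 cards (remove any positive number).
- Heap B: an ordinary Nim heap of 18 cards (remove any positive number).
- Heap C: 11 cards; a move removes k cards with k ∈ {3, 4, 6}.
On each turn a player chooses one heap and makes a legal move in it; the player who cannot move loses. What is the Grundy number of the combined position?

29

Heap A is a plain Nim heap of size 15, so its Grundy value is 15.
Heap B is a plain Nim heap of size 18, so its Grundy value is 18.
For heap C, compute g(0), g(1), … with moves {3, 4, 6}:
g(0) = mex{} = 0
g(1) = mex{} = 0
g(2) = mex{} = 0
g(3) = mex{0} = 1
g(4) = mex{0} = 1
g(5) = mex{0} = 1
g(6) = mex{0,1} = 2
g(7) = mex{0,1} = 2
g(8) = mex{0,1} = 2
g(9) = mex{1,2} = 0
g(10) = mex{1,2} = 0
g(11) = mex{1,2} = 0
So g(11) = 0.
By the Sprague-Grundy theorem, the Grundy value of a sum of independent games is the XOR of the component values.
Combined value = 15 XOR 18 XOR 0 = 29.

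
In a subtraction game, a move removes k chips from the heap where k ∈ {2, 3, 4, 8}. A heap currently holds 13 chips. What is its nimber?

0

Compute g(0), g(1), … for moves {2, 3, 4, 8}:
g(0) = mex{} = 0
g(1) = mex{} = 0
g(2) = mex{0} = 1
g(3) = mex{0} = 1
g(4) = mex{0,1} = 2
g(5) = mex{0,1} = 2
g(6) = mex{1,2} = 0
g(7) = mex{1,2} = 0
g(8) = mex{0,2} = 1
g(9) = mex{0,2} = 1
g(10) = mex{0,1} = 2
g(11) = mex{0,1} = 2
g(12) = mex{1,2} = 0
g(13) = mex{1,2} = 0
So g(13) = 0.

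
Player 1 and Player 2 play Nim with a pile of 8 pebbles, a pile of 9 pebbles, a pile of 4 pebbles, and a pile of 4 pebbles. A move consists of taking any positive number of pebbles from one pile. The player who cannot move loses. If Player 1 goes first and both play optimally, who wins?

Player 1 wins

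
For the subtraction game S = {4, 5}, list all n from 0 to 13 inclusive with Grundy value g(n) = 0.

Grundy values for subtraction set {4, 5}:
k:     0  1  2  3  4  5  6  7  8  9 10 11 12 13
g(k):  0  0  0  0  1  1  1  1  2  0  0  0  0  1
The P-positions (g = 0) in 0..13 are 0, 1, 2, 3, 9, 10, 11, 12.

0, 1, 2, 3, 9, 10, 11, 12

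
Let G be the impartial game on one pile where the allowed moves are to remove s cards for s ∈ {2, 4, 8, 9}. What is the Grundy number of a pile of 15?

Grundy values for subtraction set {2, 4, 8, 9}:
k:     0  1  2  3  4  5  6  7  8  9 10 11 12 13 14 15
g(k):  0  0  1  1  2  2  0  0  1  1  2  2  0  0  1  1
So g(15) = 1.

1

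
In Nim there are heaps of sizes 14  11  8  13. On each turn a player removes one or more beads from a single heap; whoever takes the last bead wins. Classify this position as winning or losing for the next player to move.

Nim-sum: 14 ^ 11 ^ 8 ^ 13 = 0.
The nim-sum is 0, so this is a P-position: the player to move is in a losing position under optimal play.

Losing position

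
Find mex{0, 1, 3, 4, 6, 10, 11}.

The values 0, 1 are all present; 2 is the first non-negative integer missing from the set.

2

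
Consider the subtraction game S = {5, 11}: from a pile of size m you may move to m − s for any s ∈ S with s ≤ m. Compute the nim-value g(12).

2

Build the Grundy sequence with g(k) = mex{g(k−s) : s ∈ {5, 11}, s ≤ k}:
g(0) = mex{} = 0
g(1) = mex{} = 0
g(2) = mex{} = 0
g(3) = mex{} = 0
g(4) = mex{} = 0
g(5) = mex{0} = 1
g(6) = mex{0} = 1
g(7) = mex{0} = 1
g(8) = mex{0} = 1
g(9) = mex{0} = 1
g(10) = mex{1} = 0
g(11) = mex{0,1} = 2
g(12) = mex{0,1} = 2
So g(12) = 2.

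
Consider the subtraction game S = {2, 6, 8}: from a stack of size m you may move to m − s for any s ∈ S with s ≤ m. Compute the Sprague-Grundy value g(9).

Grundy values for subtraction set {2, 6, 8}:
g(0) = mex{} = 0
g(1) = mex{} = 0
g(2) = mex{0} = 1
g(3) = mex{0} = 1
g(4) = mex{1} = 0
g(5) = mex{1} = 0
g(6) = mex{0} = 1
g(7) = mex{0} = 1
g(8) = mex{0,1} = 2
g(9) = mex{0,1} = 2
So g(9) = 2.

2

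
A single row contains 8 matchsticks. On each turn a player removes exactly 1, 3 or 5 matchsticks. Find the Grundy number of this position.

Build the Grundy sequence with g(k) = mex{g(k−s) : s ∈ {1, 3, 5}, s ≤ k}:
k:     0  1  2  3  4  5  6  7  8
g(k):  0  1  0  1  0  1  0  1  0
So g(8) = 0.

0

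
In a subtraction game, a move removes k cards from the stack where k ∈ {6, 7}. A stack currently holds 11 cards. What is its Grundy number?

1

Compute g(0), g(1), … for moves {6, 7}:
g(0) = mex{} = 0
g(1) = mex{} = 0
g(2) = mex{} = 0
g(3) = mex{} = 0
g(4) = mex{} = 0
g(5) = mex{} = 0
g(6) = mex{0} = 1
g(7) = mex{0} = 1
g(8) = mex{0} = 1
g(9) = mex{0} = 1
g(10) = mex{0} = 1
g(11) = mex{0} = 1
So g(11) = 1.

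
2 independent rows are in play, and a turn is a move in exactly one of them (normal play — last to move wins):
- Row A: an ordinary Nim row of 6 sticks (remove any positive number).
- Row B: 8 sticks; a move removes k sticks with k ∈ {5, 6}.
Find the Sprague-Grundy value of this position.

7

Row A is a plain Nim row of size 6, so its Grundy value is 6.
Build the Grundy sequence for row B with g(k) = mex{g(k−s) : s ∈ {5, 6}, s ≤ k}:
g(0) = mex{} = 0
g(1) = mex{} = 0
g(2) = mex{} = 0
g(3) = mex{} = 0
g(4) = mex{} = 0
g(5) = mex{0} = 1
g(6) = mex{0} = 1
g(7) = mex{0} = 1
g(8) = mex{0} = 1
So g(8) = 1.
The value of a disjunctive sum is the nim-sum of the parts.
Combined value = 6 ⊕ 1 = 7.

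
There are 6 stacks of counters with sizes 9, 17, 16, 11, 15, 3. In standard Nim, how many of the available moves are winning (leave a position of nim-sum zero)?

Compute the nim-sum pairwise:
9 XOR 17 = 24
24 XOR 16 = 8
8 XOR 11 = 3
3 XOR 15 = 12
12 XOR 3 = 15
The overall nim-sum is X = 15. A stack of size p has a winning move iff p XOR X < p (reduce it to p XOR X).
  9: 9 XOR 15 = 6 < 9 — winning move (to 6).
  17: 17 XOR 15 = 30 ≥ 17 — no move.
  16: 16 XOR 15 = 31 ≥ 16 — no move.
  11: 11 XOR 15 = 4 < 11 — winning move (to 4).
  15: 15 XOR 15 = 0 < 15 — winning move (to 0).
  3: 3 XOR 15 = 12 ≥ 3 — no move.
That gives 3 winning moves.

3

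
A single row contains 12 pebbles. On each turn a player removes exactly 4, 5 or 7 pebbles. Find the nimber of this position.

Compute g(0), g(1), … for moves {4, 5, 7}:
k:     0  1  2  3  4  5  6  7  8  9 10 11 12
g(k):  0  0  0  0  1  1  1  1  2  2  2  0  0
So g(12) = 0.

0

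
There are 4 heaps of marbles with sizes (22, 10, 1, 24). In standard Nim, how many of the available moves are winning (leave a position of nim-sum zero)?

Nim-sum: 22 ^ 10 ^ 1 ^ 24 = 5.
The overall nim-sum is X = 5. A heap of size p has a winning move iff p XOR X < p (reduce it to p XOR X).
  22: 22 XOR 5 = 19 < 22 — winning move (to 19).
  10: 10 XOR 5 = 15 ≥ 10 — no move.
  1: 1 XOR 5 = 4 ≥ 1 — no move.
  24: 24 XOR 5 = 29 ≥ 24 — no move.
That gives 1 winning move.

1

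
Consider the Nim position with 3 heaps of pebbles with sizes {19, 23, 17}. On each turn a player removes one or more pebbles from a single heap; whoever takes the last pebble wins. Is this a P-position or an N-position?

In binary:
  10011  (19)
  10111  (23)
  10001  (17)
  -----
  10101  (21)
The nim-sum is 21 ≠ 0, so this is an N-position: the player to move can win.

N-position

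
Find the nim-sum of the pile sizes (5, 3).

6

Compute the nim-sum pairwise:
5 XOR 3 = 6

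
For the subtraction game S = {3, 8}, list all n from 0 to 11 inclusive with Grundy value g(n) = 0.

0, 1, 2, 6, 7, 11

Grundy values for subtraction set {3, 8}:
g(0) = mex{} = 0
g(1) = mex{} = 0
g(2) = mex{} = 0
g(3) = mex{0} = 1
g(4) = mex{0} = 1
g(5) = mex{0} = 1
g(6) = mex{1} = 0
g(7) = mex{1} = 0
g(8) = mex{0,1} = 2
g(9) = mex{0} = 1
g(10) = mex{0} = 1
g(11) = mex{1,2} = 0
The P-positions (g = 0) in 0..11 are 0, 1, 2, 6, 7, 11.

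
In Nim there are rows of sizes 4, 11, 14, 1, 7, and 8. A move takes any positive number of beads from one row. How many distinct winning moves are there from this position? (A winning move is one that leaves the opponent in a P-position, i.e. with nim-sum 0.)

Nim-sum: 4 ⊕ 11 ⊕ 14 ⊕ 1 ⊕ 7 ⊕ 8 = 15.
The overall nim-sum is X = 15. A row of size p has a winning move iff p XOR X < p (reduce it to p XOR X).
  4: 4 XOR 15 = 11 ≥ 4 — no move.
  11: 11 XOR 15 = 4 < 11 — winning move (to 4).
  14: 14 XOR 15 = 1 < 14 — winning move (to 1).
  1: 1 XOR 15 = 14 ≥ 1 — no move.
  7: 7 XOR 15 = 8 ≥ 7 — no move.
  8: 8 XOR 15 = 7 < 8 — winning move (to 7).
That gives 3 winning moves.

3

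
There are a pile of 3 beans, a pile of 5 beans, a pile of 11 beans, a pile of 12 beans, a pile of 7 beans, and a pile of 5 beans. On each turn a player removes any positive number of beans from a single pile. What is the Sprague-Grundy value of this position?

3

Compute the nim-sum pairwise:
3 XOR 5 = 6
6 XOR 11 = 13
13 XOR 12 = 1
1 XOR 7 = 6
6 XOR 5 = 3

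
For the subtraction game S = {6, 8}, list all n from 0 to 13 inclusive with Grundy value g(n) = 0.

0, 1, 2, 3, 4, 5

Compute g(0), g(1), … for moves {6, 8}:
g(0) = mex{} = 0
g(1) = mex{} = 0
g(2) = mex{} = 0
g(3) = mex{} = 0
g(4) = mex{} = 0
g(5) = mex{} = 0
g(6) = mex{0} = 1
g(7) = mex{0} = 1
g(8) = mex{0} = 1
g(9) = mex{0} = 1
g(10) = mex{0} = 1
g(11) = mex{0} = 1
g(12) = mex{0,1} = 2
g(13) = mex{0,1} = 2
The P-positions (g = 0) in 0..13 are 0, 1, 2, 3, 4, 5.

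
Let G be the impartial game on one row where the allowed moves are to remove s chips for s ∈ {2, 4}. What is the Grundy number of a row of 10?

Compute g(0), g(1), … for moves {2, 4}:
k:     0  1  2  3  4  5  6  7  8  9 10
g(k):  0  0  1  1  2  2  0  0  1  1  2
So g(10) = 2.

2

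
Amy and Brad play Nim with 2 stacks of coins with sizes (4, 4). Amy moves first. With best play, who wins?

Brad wins

Nim-sum: 4 XOR 4 = 0.
The nim-sum is 0, so this is a P-position: the player to move is in a losing position under optimal play; Amy is about to move from it and so loses — Brad wins.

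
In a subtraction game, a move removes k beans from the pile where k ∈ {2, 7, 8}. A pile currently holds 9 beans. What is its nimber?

Grundy values for subtraction set {2, 7, 8}:
g(0) = mex{} = 0
g(1) = mex{} = 0
g(2) = mex{0} = 1
g(3) = mex{0} = 1
g(4) = mex{1} = 0
g(5) = mex{1} = 0
g(6) = mex{0} = 1
g(7) = mex{0} = 1
g(8) = mex{0,1} = 2
g(9) = mex{0,1} = 2
So g(9) = 2.

2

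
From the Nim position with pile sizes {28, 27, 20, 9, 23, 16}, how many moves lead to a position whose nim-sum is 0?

In binary:
  11100  (28)
  11011  (27)
  10100  (20)
  01001  (9)
  10111  (23)
  10000  (16)
  -----
  11101  (29)
The overall nim-sum is X = 29. A pile of size p has a winning move iff p XOR X < p (reduce it to p XOR X).
  28: 28 XOR 29 = 1 < 28 — winning move (to 1).
  27: 27 XOR 29 = 6 < 27 — winning move (to 6).
  20: 20 XOR 29 = 9 < 20 — winning move (to 9).
  9: 9 XOR 29 = 20 ≥ 9 — no move.
  23: 23 XOR 29 = 10 < 23 — winning move (to 10).
  16: 16 XOR 29 = 13 < 16 — winning move (to 13).
That gives 5 winning moves.

5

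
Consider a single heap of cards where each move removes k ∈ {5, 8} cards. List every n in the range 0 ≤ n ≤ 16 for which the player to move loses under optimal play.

Grundy values for subtraction set {5, 8}:
k:     0  1  2  3  4  5  6  7  8  9 10 11 12 13 14 15 16
g(k):  0  0  0  0  0  1  1  1  1  1  2  2  2  0  0  0  0
The P-positions (g = 0) in 0..16 are 0, 1, 2, 3, 4, 13, 14, 15, 16.

0, 1, 2, 3, 4, 13, 14, 15, 16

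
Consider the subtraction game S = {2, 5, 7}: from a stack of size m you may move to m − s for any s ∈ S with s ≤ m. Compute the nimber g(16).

1

Grundy values for subtraction set {2, 5, 7}:
k:     0  1  2  3  4  5  6  7  8  9 10 11 12 13 14 15 16
g(k):  0  0  1  1  0  2  1  3  2  2  0  3  1  0  0  1  1
So g(16) = 1.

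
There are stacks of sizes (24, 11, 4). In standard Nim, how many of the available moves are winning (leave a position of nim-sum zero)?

1

In binary:
  11000  (24)
  01011  (11)
  00100  (4)
  -----
  10111  (23)
The overall nim-sum is X = 23. A stack of size p has a winning move iff p XOR X < p (reduce it to p XOR X).
  24: 24 XOR 23 = 15 < 24 — winning move (to 15).
  11: 11 XOR 23 = 28 ≥ 11 — no move.
  4: 4 XOR 23 = 19 ≥ 4 — no move.
That gives 1 winning move.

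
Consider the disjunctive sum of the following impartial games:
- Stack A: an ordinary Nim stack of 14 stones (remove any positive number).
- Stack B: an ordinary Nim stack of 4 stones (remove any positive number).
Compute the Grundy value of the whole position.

10

Stack A is a plain Nim stack of size 14, so its Grundy value is 14.
Stack B is a plain Nim stack of size 4, so its Grundy value is 4.
The value of a disjunctive sum is the nim-sum of the parts.
Combined value = 14 XOR 4 = 10.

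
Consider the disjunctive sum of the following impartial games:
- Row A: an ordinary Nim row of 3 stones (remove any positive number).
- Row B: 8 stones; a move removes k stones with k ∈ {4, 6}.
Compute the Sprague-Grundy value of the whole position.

Row A is a plain Nim row of size 3, so its Grundy value is 3.
Build the Grundy sequence for row B with g(k) = mex{g(k−s) : s ∈ {4, 6}, s ≤ k}:
k:     0  1  2  3  4  5  6  7  8
g(k):  0  0  0  0  1  1  1  1  2
So g(8) = 2.
By the Sprague-Grundy theorem, the Grundy value of a sum of independent games is the XOR of the component values.
Combined value = 3 XOR 2 = 1.

1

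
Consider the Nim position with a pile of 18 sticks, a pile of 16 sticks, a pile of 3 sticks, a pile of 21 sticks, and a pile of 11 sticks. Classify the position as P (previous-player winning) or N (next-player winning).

N-position

Compute the nim-sum pairwise:
18 ⊕ 16 = 2
2 ⊕ 3 = 1
1 ⊕ 21 = 20
20 ⊕ 11 = 31
The nim-sum is 31 ≠ 0, so this is an N-position: the player to move can win.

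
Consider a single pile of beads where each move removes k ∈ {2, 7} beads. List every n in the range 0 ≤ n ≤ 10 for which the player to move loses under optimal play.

Build the Grundy sequence with g(k) = mex{g(k−s) : s ∈ {2, 7}, s ≤ k}:
k:     0  1  2  3  4  5  6  7  8  9 10
g(k):  0  0  1  1  0  0  1  1  2  0  0
The P-positions (g = 0) in 0..10 are 0, 1, 4, 5, 9, 10.

0, 1, 4, 5, 9, 10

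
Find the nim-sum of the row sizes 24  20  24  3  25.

14

Compute the nim-sum pairwise:
24 ^ 20 = 12
12 ^ 24 = 20
20 ^ 3 = 23
23 ^ 25 = 14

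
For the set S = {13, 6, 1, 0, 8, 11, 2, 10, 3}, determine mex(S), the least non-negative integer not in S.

4

The values 0, 1, 2, 3 are all present; 4 is the first non-negative integer missing from the set.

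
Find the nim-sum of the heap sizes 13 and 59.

54

Compute the nim-sum pairwise:
13 ^ 59 = 54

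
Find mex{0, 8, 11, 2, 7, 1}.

The values 0, 1, 2 are all present; 3 is the first non-negative integer missing from the set.

3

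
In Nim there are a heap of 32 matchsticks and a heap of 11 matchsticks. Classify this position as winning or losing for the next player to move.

Winning position

Compute the nim-sum pairwise:
32 ⊕ 11 = 43
The nim-sum is 43 ≠ 0, so this is an N-position: the player to move can win.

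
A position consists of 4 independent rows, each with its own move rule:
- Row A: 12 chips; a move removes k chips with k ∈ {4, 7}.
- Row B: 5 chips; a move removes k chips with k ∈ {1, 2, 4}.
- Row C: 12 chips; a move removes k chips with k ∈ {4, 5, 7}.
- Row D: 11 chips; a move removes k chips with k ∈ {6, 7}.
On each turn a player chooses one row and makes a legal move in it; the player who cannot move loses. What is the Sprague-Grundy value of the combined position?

For row A, compute g(0), g(1), … with moves {4, 7}:
g(0) = mex{} = 0
g(1) = mex{} = 0
g(2) = mex{} = 0
g(3) = mex{} = 0
g(4) = mex{0} = 1
g(5) = mex{0} = 1
g(6) = mex{0} = 1
g(7) = mex{0} = 1
g(8) = mex{0,1} = 2
g(9) = mex{0,1} = 2
g(10) = mex{0,1} = 2
g(11) = mex{1} = 0
g(12) = mex{1,2} = 0
So g(12) = 0.
Grundy values for row B (subtraction set {1, 2, 4}):
g(0) = mex{} = 0
g(1) = mex{0} = 1
g(2) = mex{0,1} = 2
g(3) = mex{1,2} = 0
g(4) = mex{0,2} = 1
g(5) = mex{0,1} = 2
So g(5) = 2.
Grundy values for row C (subtraction set {4, 5, 7}):
g(0) = mex{} = 0
g(1) = mex{} = 0
g(2) = mex{} = 0
g(3) = mex{} = 0
g(4) = mex{0} = 1
g(5) = mex{0} = 1
g(6) = mex{0} = 1
g(7) = mex{0} = 1
g(8) = mex{0,1} = 2
g(9) = mex{0,1} = 2
g(10) = mex{0,1} = 2
g(11) = mex{1} = 0
g(12) = mex{1,2} = 0
So g(12) = 0.
Build the Grundy sequence for row D with g(k) = mex{g(k−s) : s ∈ {6, 7}, s ≤ k}:
k:     0  1  2  3  4  5  6  7  8  9 10 11
g(k):  0  0  0  0  0  0  1  1  1  1  1  1
So g(11) = 1.
By the Sprague-Grundy theorem, the Grundy value of a sum of independent games is the XOR of the component values.
Combined value = 0 XOR 2 XOR 0 XOR 1 = 3.

3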